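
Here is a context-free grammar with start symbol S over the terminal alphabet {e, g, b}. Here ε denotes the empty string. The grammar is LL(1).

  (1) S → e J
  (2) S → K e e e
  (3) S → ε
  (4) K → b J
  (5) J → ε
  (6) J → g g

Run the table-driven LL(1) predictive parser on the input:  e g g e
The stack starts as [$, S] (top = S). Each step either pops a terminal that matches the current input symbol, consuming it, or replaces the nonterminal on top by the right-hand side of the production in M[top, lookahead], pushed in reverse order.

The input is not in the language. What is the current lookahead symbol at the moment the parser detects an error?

step 1: stack=$ S  input=e g g e $  — expand S → e J
step 2: stack=$ J e  input=e g g e $  — match e
step 3: stack=$ J  input=g g e $  — expand J → g g
step 4: stack=$ g g  input=g g e $  — match g
step 5: stack=$ g  input=g e $  — match g
step 6: stack=$  input=e $  — error: stack empty but input remains

e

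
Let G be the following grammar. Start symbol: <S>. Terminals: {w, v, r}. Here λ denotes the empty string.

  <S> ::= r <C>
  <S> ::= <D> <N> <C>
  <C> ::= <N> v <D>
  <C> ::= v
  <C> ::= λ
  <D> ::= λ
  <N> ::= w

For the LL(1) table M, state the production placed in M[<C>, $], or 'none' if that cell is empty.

FIRST(<D>): from <D>::=λ we get {λ}. So FIRST(<D>) = {λ}.
FIRST(<N>): from <N>::=w we get {w}. So FIRST(<N>) = {w}.
FIRST(<S>): from <S>::=r <C> we get {r}; from <S>::=<D> <N> <C> we get {w}. So FIRST(<S>) = {r, w}.
FIRST(<C>): from <C>::=<N> v <D> we get {w}; from <C>::=v we get {v}; from <C>::=λ we get {λ}. So FIRST(<C>) = {λ, v, w}.
FOLLOW(<S>) includes $ since <S> is the start symbol.
FOLLOW(<S>): <S> appears on no right-hand side. Thus FOLLOW(<S>) = {$}.
FOLLOW(<C>): in <S>::=r <C>, the suffix after <C> is empty, so FOLLOW(<C>) ⊇ FOLLOW(<S>) = {$}; in <S>::=<D> <N> <C>, the suffix after <C> is empty, so FOLLOW(<C>) ⊇ FOLLOW(<S>) = {$}. Thus FOLLOW(<C>) = {$}.
For <C> ::= <N> v <D>: FIRST(<N> v <D>) = {w}, so it goes in M[<C>, t] for t ∈ {w}.
For <C> ::= v: FIRST(v) = {v}, so it goes in M[<C>, t] for t ∈ {v}.
For <C> ::= λ: FIRST(λ) = {λ}, so it goes in M[<C>, t] for t ∈ {}; since λ ∈ FIRST, also for every t ∈ FOLLOW(<C>) = {$}.

<C> ::= λ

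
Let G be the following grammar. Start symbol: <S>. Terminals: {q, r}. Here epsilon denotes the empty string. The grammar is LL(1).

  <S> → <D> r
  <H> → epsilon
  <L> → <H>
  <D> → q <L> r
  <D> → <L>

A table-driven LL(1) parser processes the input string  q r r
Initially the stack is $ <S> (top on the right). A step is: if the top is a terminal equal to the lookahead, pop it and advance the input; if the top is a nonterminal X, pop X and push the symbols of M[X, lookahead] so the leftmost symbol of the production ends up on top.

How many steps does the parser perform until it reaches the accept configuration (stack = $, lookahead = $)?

     Stack        Input    Action
  1  $ <S>        q r r $  expand <S> → <D> r
  2  $ r <D>      q r r $  expand <D> → q <L> r
  3  $ r r <L> q  q r r $  match q
  4  $ r r <L>    r r $    expand <L> → <H>
  5  $ r r <H>    r r $    expand <H> → epsilon
  6  $ r r        r r $    match r
  7  $ r          r $      match r
Accept reached after 7 steps.

7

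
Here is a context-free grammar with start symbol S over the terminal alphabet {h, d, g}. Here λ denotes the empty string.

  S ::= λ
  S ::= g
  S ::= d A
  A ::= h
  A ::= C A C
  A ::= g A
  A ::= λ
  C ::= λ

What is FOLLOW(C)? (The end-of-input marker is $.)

{$, g, h}

FIRST(S) = {λ, d, g}
FIRST(C) = {λ}
FIRST(A) = {λ, g, h}  (via C A C)
FOLLOW(S) includes $ since S is the start symbol.
FOLLOW(S): S appears on no right-hand side. Thus FOLLOW(S) = {$}.
FOLLOW(A): in S::=d A, the suffix after A is empty, so FOLLOW(A) ⊇ FOLLOW(S) = {$}; in A::=C A C, A is followed by C with FIRST {λ}; in A::=C A C, the suffix after A is nullable (adds nothing new); in A::=g A, the suffix after A is empty (adds nothing new). Thus FOLLOW(A) = {$}.
FOLLOW(C): in A::=C A C (occurrence 1), C is followed by A C with FIRST {λ, g, h}; in A::=C A C (occurrence 1), the suffix after C is nullable, so FOLLOW(C) ⊇ FOLLOW(A) = {$}; in A::=C A C (occurrence 2), the suffix after C is empty, so FOLLOW(C) ⊇ FOLLOW(A) = {$}. Thus FOLLOW(C) = {$, g, h}.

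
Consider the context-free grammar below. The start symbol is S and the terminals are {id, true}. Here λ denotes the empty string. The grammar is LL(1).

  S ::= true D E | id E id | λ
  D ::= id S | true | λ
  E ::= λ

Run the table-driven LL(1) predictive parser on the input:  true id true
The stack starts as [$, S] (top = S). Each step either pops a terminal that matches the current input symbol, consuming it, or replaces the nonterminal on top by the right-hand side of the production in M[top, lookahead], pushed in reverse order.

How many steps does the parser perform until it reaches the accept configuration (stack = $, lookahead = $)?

     Stack         Input           Action
  1  $ S           true id true $  expand S ::= true D E
  2  $ E D true    true id true $  match true
  3  $ E D         id true $       expand D ::= id S
  4  $ E S id      id true $       match id
  5  $ E S         true $          expand S ::= true D E
  6  $ E E D true  true $          match true
  7  $ E E D       $               expand D ::= λ
  8  $ E E         $               expand E ::= λ
  9  $ E           $               expand E ::= λ
Accept reached after 9 steps.

9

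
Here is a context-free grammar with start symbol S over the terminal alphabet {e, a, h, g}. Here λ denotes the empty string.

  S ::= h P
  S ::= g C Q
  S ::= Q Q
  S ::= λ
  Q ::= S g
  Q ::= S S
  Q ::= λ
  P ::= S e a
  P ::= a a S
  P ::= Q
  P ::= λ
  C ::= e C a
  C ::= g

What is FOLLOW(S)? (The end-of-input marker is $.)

FIRST(C): from C::=e C a we get {e}; from C::=g we get {g}. So FIRST(C) = {e, g}.
FIRST(S): from S::=h P we get {h}; from S::=g C Q we get {g}; from S::=Q Q we get {λ, g, h}; from S::=λ we get {λ}. So FIRST(S) = {λ, g, h}.
FIRST(Q): from Q::=S g we get {g, h}; from Q::=S S we get {λ, g, h}; from Q::=λ we get {λ}. So FIRST(Q) = {λ, g, h}.
FIRST(P): from P::=S e a we get {e, g, h}; from P::=a a S we get {a}; from P::=Q we get {λ, g, h}; from P::=λ we get {λ}. So FIRST(P) = {λ, a, e, g, h}.
FOLLOW(S) includes $ since S is the start symbol.
FOLLOW(S): in Q::=S g, S is followed by g with FIRST {g}; in Q::=S S (occurrence 1), S is followed by S with FIRST {λ, g, h}; in Q::=S S (occurrence 1), the suffix after S is nullable, so FOLLOW(S) ⊇ FOLLOW(Q) = {$, e, g, h}; in Q::=S S (occurrence 2), the suffix after S is empty, so FOLLOW(S) ⊇ FOLLOW(Q) = {$, e, g, h}; in P::=S e a, S is followed by e a with FIRST {e}; in P::=a a S, the suffix after S is empty, so FOLLOW(S) ⊇ FOLLOW(P) = {$, e, g, h}. Thus FOLLOW(S) = {$, e, g, h}.
FOLLOW(P): in S::=h P, the suffix after P is empty, so FOLLOW(P) ⊇ FOLLOW(S) = {$, e, g, h}. Thus FOLLOW(P) = {$, e, g, h}.
FOLLOW(Q): in S::=g C Q, the suffix after Q is empty, so FOLLOW(Q) ⊇ FOLLOW(S) = {$, e, g, h}; in S::=Q Q (occurrence 1), Q is followed by Q with FIRST {λ, g, h}; in S::=Q Q (occurrence 1), the suffix after Q is nullable, so FOLLOW(Q) ⊇ FOLLOW(S) = {$, e, g, h}; in S::=Q Q (occurrence 2), the suffix after Q is empty, so FOLLOW(Q) ⊇ FOLLOW(S) = {$, e, g, h}; in P::=Q, the suffix after Q is empty, so FOLLOW(Q) ⊇ FOLLOW(P) = {$, e, g, h}. Thus FOLLOW(Q) = {$, e, g, h}.
FOLLOW(C): in S::=g C Q, C is followed by Q with FIRST {λ, g, h}; in S::=g C Q, the suffix after C is nullable, so FOLLOW(C) ⊇ FOLLOW(S) = {$, e, g, h}; in C::=e C a, C is followed by a with FIRST {a}. Thus FOLLOW(C) = {$, a, e, g, h}.

{$, e, g, h}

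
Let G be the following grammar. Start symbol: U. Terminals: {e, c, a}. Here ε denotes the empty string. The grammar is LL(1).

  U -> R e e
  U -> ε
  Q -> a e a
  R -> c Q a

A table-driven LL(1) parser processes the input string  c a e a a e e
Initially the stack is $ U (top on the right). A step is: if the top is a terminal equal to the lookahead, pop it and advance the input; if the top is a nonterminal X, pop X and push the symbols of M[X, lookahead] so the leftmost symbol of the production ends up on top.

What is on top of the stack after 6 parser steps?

a

step 1: stack=$ U  input=c a e a a e e $  — expand U -> R e e
step 2: stack=$ e e R  input=c a e a a e e $  — expand R -> c Q a
step 3: stack=$ e e a Q c  input=c a e a a e e $  — match c
step 4: stack=$ e e a Q  input=a e a a e e $  — expand Q -> a e a
step 5: stack=$ e e a a e a  input=a e a a e e $  — match a
step 6: stack=$ e e a a e  input=e a a e e $  — match e
Stack after step 6: $ e e a a (top = a).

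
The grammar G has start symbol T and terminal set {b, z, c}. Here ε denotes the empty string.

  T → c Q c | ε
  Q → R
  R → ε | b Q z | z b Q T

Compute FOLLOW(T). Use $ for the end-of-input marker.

{$, c, z}

FIRST(T): from T→c Q c we get {c}; from T→ε we get {ε}. So FIRST(T) = {ε, c}.
FIRST(R): from R→ε we get {ε}; from R→b Q z we get {b}; from R→z b Q T we get {z}. So FIRST(R) = {ε, b, z}.
FIRST(Q): from Q→R we get {ε, b, z}. So FIRST(Q) = {ε, b, z}.
FOLLOW(T) includes $ since T is the start symbol.
FOLLOW(T): in R→z b Q T, the suffix after T is empty, so FOLLOW(T) ⊇ FOLLOW(R) = {c, z}. Thus FOLLOW(T) = {$, c, z}.
FOLLOW(Q): in T→c Q c, Q is followed by c with FIRST {c}; in R→b Q z, Q is followed by z with FIRST {z}; in R→z b Q T, Q is followed by T with FIRST {ε, c}; in R→z b Q T, the suffix after Q is nullable, so FOLLOW(Q) ⊇ FOLLOW(R) = {c, z}. Thus FOLLOW(Q) = {c, z}.
FOLLOW(R): in Q→R, the suffix after R is empty, so FOLLOW(R) ⊇ FOLLOW(Q) = {c, z}. Thus FOLLOW(R) = {c, z}.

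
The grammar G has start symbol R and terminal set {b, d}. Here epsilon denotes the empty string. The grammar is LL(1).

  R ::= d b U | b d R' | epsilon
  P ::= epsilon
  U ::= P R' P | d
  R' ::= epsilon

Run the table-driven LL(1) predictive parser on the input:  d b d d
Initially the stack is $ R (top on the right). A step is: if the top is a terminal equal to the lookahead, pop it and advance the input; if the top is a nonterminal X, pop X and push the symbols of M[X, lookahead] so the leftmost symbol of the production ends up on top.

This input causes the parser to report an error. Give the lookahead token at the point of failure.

     Stack    Input      Action
  1  $ R      d b d d $  expand R ::= d b U
  2  $ U b d  d b d d $  match d
  3  $ U b    b d d $    match b
  4  $ U      d d $      expand U ::= d
  5  $ d      d d $      match d
  6  $        d $        error: stack empty but input remains

d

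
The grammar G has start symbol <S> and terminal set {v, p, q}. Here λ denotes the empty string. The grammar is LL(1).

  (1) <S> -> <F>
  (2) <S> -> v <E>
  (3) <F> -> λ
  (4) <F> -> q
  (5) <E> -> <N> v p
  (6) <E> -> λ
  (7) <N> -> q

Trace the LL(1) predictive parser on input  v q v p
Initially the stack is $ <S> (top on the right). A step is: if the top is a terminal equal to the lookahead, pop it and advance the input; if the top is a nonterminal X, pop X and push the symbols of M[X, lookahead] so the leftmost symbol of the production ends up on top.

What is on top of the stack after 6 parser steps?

step 1: stack=$ <S>  input=v q v p $  — expand <S> -> v <E>
step 2: stack=$ <E> v  input=v q v p $  — match v
step 3: stack=$ <E>  input=q v p $  — expand <E> -> <N> v p
step 4: stack=$ p v <N>  input=q v p $  — expand <N> -> q
step 5: stack=$ p v q  input=q v p $  — match q
step 6: stack=$ p v  input=v p $  — match v
Stack after step 6: $ p (top = p).

p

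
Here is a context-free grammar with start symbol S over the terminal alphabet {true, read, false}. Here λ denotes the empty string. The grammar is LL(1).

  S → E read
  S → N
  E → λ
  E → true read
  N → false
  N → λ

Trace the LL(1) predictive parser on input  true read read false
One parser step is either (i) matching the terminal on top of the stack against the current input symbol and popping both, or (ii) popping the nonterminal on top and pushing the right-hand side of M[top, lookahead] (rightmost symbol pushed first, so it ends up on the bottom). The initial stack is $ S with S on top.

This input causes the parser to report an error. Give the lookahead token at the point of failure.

false

step 1: stack=$ S  input=true read read false $  — expand S → E read
step 2: stack=$ read E  input=true read read false $  — expand E → true read
step 3: stack=$ read read true  input=true read read false $  — match true
step 4: stack=$ read read  input=read read false $  — match read
step 5: stack=$ read  input=read false $  — match read
step 6: stack=$  input=false $  — error: stack empty but input remains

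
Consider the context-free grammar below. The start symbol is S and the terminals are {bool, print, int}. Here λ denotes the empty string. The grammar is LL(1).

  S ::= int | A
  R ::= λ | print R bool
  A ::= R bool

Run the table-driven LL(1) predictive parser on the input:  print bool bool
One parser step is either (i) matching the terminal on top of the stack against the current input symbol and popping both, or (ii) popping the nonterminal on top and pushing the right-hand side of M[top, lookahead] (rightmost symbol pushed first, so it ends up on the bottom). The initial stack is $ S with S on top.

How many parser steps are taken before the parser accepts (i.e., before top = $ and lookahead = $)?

7

step 1: stack=$ S  input=print bool bool $  — expand S ::= A
step 2: stack=$ A  input=print bool bool $  — expand A ::= R bool
step 3: stack=$ bool R  input=print bool bool $  — expand R ::= print R bool
step 4: stack=$ bool bool R print  input=print bool bool $  — match print
step 5: stack=$ bool bool R  input=bool bool $  — expand R ::= λ
step 6: stack=$ bool bool  input=bool bool $  — match bool
step 7: stack=$ bool  input=bool $  — match bool
Accept reached after 7 steps.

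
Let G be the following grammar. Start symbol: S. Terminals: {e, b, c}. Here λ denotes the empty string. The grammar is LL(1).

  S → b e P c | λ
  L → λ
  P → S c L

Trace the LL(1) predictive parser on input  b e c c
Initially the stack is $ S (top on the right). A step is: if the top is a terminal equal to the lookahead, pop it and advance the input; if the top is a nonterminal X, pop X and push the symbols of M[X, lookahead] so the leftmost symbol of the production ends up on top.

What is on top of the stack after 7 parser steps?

     Stack      Input      Action
  1  $ S        b e c c $  expand S → b e P c
  2  $ c P e b  b e c c $  match b
  3  $ c P e    e c c $    match e
  4  $ c P      c c $      expand P → S c L
  5  $ c L c S  c c $      expand S → λ
  6  $ c L c    c c $      match c
  7  $ c L      c $        expand L → λ
Stack after step 7: $ c (top = c).

c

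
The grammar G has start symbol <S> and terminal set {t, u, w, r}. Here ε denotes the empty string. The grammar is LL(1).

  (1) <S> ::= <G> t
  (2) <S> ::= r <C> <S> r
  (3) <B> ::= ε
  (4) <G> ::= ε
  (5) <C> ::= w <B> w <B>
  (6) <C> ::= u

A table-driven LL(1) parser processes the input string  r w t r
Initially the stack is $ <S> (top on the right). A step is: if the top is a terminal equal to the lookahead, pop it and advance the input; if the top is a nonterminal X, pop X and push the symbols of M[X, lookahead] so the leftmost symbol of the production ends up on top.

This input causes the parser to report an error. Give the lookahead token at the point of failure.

t

step 1: stack=$ <S>  input=r w t r $  — expand <S> ::= r <C> <S> r
step 2: stack=$ r <S> <C> r  input=r w t r $  — match r
step 3: stack=$ r <S> <C>  input=w t r $  — expand <C> ::= w <B> w <B>
step 4: stack=$ r <S> <B> w <B> w  input=w t r $  — match w
step 5: stack=$ r <S> <B> w <B>  input=t r $  — expand <B> ::= ε
step 6: stack=$ r <S> <B> w  input=t r $  — error: top is terminal w but lookahead is t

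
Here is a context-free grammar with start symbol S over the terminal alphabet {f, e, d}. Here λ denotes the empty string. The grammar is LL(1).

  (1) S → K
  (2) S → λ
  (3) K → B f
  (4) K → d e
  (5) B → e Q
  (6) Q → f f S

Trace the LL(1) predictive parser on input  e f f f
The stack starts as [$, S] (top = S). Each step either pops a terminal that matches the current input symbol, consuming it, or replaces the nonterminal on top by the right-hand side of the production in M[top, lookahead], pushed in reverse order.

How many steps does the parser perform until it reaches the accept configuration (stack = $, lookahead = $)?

9

     Stack      Input      Action
  1  $ S        e f f f $  expand S → K
  2  $ K        e f f f $  expand K → B f
  3  $ f B      e f f f $  expand B → e Q
  4  $ f Q e    e f f f $  match e
  5  $ f Q      f f f $    expand Q → f f S
  6  $ f S f f  f f f $    match f
  7  $ f S f    f f $      match f
  8  $ f S      f $        expand S → λ
  9  $ f        f $        match f
Accept reached after 9 steps.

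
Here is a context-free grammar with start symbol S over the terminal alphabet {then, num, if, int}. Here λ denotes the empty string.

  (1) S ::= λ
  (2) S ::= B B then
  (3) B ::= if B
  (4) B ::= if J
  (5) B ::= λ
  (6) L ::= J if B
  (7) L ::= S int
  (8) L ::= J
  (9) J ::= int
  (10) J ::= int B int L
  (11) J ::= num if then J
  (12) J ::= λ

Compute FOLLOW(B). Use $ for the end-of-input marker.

{if, int, then}

FIRST(B): from B::=if B we get {if}; from B::=if J we get {if}; from B::=λ we get {λ}. So FIRST(B) = {λ, if}.
FIRST(J): from J::=int we get {int}; from J::=int B int L we get {int}; from J::=num if then J we get {num}; from J::=λ we get {λ}. So FIRST(J) = {λ, int, num}.
FIRST(S): from S::=λ we get {λ}; from S::=B B then we get {if, then}. So FIRST(S) = {λ, if, then}.
FIRST(L): from L::=J if B we get {if, int, num}; from L::=S int we get {if, int, then}; from L::=J we get {λ, int, num}. So FIRST(L) = {λ, if, int, num, then}.
FOLLOW(S) includes $ since S is the start symbol.
FOLLOW(S): in L::=S int, S is followed by int with FIRST {int}. Thus FOLLOW(S) = {$, int}.
FOLLOW(B): in S::=B B then (occurrence 1), B is followed by B then with FIRST {if, then}; in S::=B B then (occurrence 2), B is followed by then with FIRST {then}; in B::=if B, the suffix after B is empty (adds nothing new); in L::=J if B, the suffix after B is empty, so FOLLOW(B) ⊇ FOLLOW(L) = {if, int, then}; in J::=int B int L, B is followed by int L with FIRST {int}. Thus FOLLOW(B) = {if, int, then}.
FOLLOW(L): in J::=int B int L, the suffix after L is empty, so FOLLOW(L) ⊇ FOLLOW(J) = {if, int, then}. Thus FOLLOW(L) = {if, int, then}.
FOLLOW(J): in B::=if J, the suffix after J is empty, so FOLLOW(J) ⊇ FOLLOW(B) = {if, int, then}; in L::=J if B, J is followed by if B with FIRST {if}; in L::=J, the suffix after J is empty, so FOLLOW(J) ⊇ FOLLOW(L) = {if, int, then}; in J::=num if then J, the suffix after J is empty (adds nothing new). Thus FOLLOW(J) = {if, int, then}.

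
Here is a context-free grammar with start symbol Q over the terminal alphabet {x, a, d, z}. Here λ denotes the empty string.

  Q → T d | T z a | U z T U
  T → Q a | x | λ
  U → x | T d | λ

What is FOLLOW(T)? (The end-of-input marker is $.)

{$, a, d, x, z}

FIRST(Q) = {d, x, z}  (via T d, T z a, U z T U)
FIRST(T) = {λ, d, x, z}  (via Q a)
FIRST(U) = {λ, d, x, z}  (via T d)
FOLLOW(Q) includes $ since Q is the start symbol.
FOLLOW(Q): in T→Q a, Q is followed by a with FIRST {a}. Thus FOLLOW(Q) = {$, a}.
FOLLOW(T): in Q→T d, T is followed by d with FIRST {d}; in Q→T z a, T is followed by z a with FIRST {z}; in Q→U z T U, T is followed by U with FIRST {λ, d, x, z}; in Q→U z T U, the suffix after T is nullable, so FOLLOW(T) ⊇ FOLLOW(Q) = {$, a}; in U→T d, T is followed by d with FIRST {d}. Thus FOLLOW(T) = {$, a, d, x, z}.
FOLLOW(U): in Q→U z T U (occurrence 1), U is followed by z T U with FIRST {z}; in Q→U z T U (occurrence 2), the suffix after U is empty, so FOLLOW(U) ⊇ FOLLOW(Q) = {$, a}. Thus FOLLOW(U) = {$, a, z}.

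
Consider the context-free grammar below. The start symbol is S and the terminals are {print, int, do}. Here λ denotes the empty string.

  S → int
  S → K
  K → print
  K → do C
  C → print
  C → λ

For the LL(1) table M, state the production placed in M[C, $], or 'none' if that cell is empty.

FIRST(K): from K→print we get {print}; from K→do C we get {do}. So FIRST(K) = {do, print}.
FIRST(C): from C→print we get {print}; from C→λ we get {λ}. So FIRST(C) = {λ, print}.
FIRST(S): from S→int we get {int}; from S→K we get {do, print}. So FIRST(S) = {do, int, print}.
FOLLOW(S) includes $ since S is the start symbol.
FOLLOW(K): in S→K, the suffix after K is empty, so FOLLOW(K) ⊇ FOLLOW(S) = {$}. Thus FOLLOW(K) = {$}.
FOLLOW(C): in K→do C, the suffix after C is empty, so FOLLOW(C) ⊇ FOLLOW(K) = {$}. Thus FOLLOW(C) = {$}.
For C → print: FIRST(print) = {print}, so it goes in M[C, t] for t ∈ {print}.
For C → λ: FIRST(λ) = {λ}, so it goes in M[C, t] for t ∈ {}; since λ ∈ FIRST, also for every t ∈ FOLLOW(C) = {$}.

C → λ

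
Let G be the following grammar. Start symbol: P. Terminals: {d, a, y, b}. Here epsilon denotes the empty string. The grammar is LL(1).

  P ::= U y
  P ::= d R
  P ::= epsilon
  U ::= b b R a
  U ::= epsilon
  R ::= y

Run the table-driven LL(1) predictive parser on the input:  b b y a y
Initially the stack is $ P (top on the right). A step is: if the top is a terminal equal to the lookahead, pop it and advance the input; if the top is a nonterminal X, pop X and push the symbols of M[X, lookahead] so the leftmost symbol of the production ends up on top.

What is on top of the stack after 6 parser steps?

a

     Stack        Input        Action
  1  $ P          b b y a y $  expand P ::= U y
  2  $ y U        b b y a y $  expand U ::= b b R a
  3  $ y a R b b  b b y a y $  match b
  4  $ y a R b    b y a y $    match b
  5  $ y a R      y a y $      expand R ::= y
  6  $ y a y      y a y $      match y
Stack after step 6: $ y a (top = a).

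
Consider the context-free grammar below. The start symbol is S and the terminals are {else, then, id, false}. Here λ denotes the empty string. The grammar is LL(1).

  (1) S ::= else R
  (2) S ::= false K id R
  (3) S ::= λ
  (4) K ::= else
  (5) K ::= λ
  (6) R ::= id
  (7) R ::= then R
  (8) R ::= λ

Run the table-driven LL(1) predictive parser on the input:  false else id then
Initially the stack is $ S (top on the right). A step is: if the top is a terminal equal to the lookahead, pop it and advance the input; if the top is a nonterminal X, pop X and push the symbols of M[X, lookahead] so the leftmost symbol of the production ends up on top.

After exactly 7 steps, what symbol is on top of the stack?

R

step 1: stack=$ S  input=false else id then $  — expand S ::= false K id R
step 2: stack=$ R id K false  input=false else id then $  — match false
step 3: stack=$ R id K  input=else id then $  — expand K ::= else
step 4: stack=$ R id else  input=else id then $  — match else
step 5: stack=$ R id  input=id then $  — match id
step 6: stack=$ R  input=then $  — expand R ::= then R
step 7: stack=$ R then  input=then $  — match then
Stack after step 7: $ R (top = R).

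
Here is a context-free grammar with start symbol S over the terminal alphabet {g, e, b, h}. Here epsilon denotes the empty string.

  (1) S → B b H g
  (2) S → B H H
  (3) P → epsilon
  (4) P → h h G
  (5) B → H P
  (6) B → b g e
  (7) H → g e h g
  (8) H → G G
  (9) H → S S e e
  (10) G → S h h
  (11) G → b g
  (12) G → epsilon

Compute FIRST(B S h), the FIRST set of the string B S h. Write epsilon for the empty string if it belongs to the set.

FIRST(P) = {epsilon, h}
FIRST(S) = {epsilon, b, e, g, h}  (via B b H g, B H H)
FIRST(G) = {epsilon, b, e, g, h}  (via S h h)
FIRST(H) = {epsilon, b, e, g, h}  (via G G, S S e e)
FIRST(B) = {epsilon, b, e, g, h}  (via H P)
FIRST(B S h): take FIRST of each symbol in turn, carrying on past any symbol whose FIRST contains epsilon; result {b, e, g, h}.

{b, e, g, h}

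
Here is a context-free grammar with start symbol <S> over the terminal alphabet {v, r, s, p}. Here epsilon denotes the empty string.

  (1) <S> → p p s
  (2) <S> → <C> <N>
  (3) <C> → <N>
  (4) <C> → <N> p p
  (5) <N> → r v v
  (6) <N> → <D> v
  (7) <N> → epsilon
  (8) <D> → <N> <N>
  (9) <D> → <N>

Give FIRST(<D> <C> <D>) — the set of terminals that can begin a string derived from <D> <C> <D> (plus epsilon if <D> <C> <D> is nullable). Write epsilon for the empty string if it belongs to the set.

{epsilon, p, r, v}

FIRST(<S>): from <S>→p p s we get {p}; from <S>→<C> <N> we get {epsilon, p, r, v}. So FIRST(<S>) = {epsilon, p, r, v}.
FIRST(<C>): from <C>→<N> we get {epsilon, r, v}; from <C>→<N> p p we get {p, r, v}. So FIRST(<C>) = {epsilon, p, r, v}.
FIRST(<N>): from <N>→r v v we get {r}; from <N>→<D> v we get {r, v}; from <N>→epsilon we get {epsilon}. So FIRST(<N>) = {epsilon, r, v}.
FIRST(<D>): from <D>→<N> <N> we get {epsilon, r, v}; from <D>→<N> we get {epsilon, r, v}. So FIRST(<D>) = {epsilon, r, v}.
FIRST(<D> <C> <D>): take FIRST of each symbol in turn, carrying on past any symbol whose FIRST contains epsilon; result {epsilon, p, r, v}.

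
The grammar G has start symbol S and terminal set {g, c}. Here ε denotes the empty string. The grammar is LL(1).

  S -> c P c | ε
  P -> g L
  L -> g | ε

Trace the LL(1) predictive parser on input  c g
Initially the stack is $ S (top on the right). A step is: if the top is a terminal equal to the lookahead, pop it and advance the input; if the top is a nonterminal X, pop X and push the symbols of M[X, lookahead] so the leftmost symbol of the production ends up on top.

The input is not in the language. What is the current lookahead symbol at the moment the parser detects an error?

     Stack    Input  Action
  1  $ S      c g $  expand S -> c P c
  2  $ c P c  c g $  match c
  3  $ c P    g $    expand P -> g L
  4  $ c L g  g $    match g
  5  $ c L    $      error: M[L, $] is empty

$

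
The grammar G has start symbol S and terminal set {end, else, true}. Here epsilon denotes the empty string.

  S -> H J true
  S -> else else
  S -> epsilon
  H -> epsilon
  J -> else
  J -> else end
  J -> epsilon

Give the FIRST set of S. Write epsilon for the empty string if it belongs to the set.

{epsilon, else, true}

FIRST(H): from H->epsilon we get {epsilon}. So FIRST(H) = {epsilon}.
FIRST(J): from J->else we get {else}; from J->else end we get {else}; from J->epsilon we get {epsilon}. So FIRST(J) = {epsilon, else}.
FIRST(S): from S->H J true we get {else, true}; from S->else else we get {else}; from S->epsilon we get {epsilon}. So FIRST(S) = {epsilon, else, true}.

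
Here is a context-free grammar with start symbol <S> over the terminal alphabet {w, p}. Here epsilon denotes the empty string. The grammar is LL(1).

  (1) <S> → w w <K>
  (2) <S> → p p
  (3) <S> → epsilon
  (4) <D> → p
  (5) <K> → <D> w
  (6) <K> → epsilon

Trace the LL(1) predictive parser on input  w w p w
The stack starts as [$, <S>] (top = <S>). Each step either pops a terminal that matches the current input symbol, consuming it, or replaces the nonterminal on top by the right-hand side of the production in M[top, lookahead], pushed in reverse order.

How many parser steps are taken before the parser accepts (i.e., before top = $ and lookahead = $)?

7

step 1: stack=$ <S>  input=w w p w $  — expand <S> → w w <K>
step 2: stack=$ <K> w w  input=w w p w $  — match w
step 3: stack=$ <K> w  input=w p w $  — match w
step 4: stack=$ <K>  input=p w $  — expand <K> → <D> w
step 5: stack=$ w <D>  input=p w $  — expand <D> → p
step 6: stack=$ w p  input=p w $  — match p
step 7: stack=$ w  input=w $  — match w
Accept reached after 7 steps.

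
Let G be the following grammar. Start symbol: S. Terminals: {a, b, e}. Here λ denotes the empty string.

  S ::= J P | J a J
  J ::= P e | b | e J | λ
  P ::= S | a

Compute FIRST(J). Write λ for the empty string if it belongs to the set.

FIRST(S) = {a, b, e}  (via J P, J a J)
FIRST(P) = {a, b, e}  (via S)
FIRST(J) = {λ, a, b, e}  (via P e)

{λ, a, b, e}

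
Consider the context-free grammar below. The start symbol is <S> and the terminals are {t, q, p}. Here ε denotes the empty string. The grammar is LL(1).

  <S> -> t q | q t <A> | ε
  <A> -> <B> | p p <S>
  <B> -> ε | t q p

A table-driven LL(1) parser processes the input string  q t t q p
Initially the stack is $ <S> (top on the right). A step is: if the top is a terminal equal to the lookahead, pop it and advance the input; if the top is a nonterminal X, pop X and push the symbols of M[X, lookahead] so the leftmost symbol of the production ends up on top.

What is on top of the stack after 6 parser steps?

q

     Stack      Input        Action
  1  $ <S>      q t t q p $  expand <S> -> q t <A>
  2  $ <A> t q  q t t q p $  match q
  3  $ <A> t    t t q p $    match t
  4  $ <A>      t q p $      expand <A> -> <B>
  5  $ <B>      t q p $      expand <B> -> t q p
  6  $ p q t    t q p $      match t
Stack after step 6: $ p q (top = q).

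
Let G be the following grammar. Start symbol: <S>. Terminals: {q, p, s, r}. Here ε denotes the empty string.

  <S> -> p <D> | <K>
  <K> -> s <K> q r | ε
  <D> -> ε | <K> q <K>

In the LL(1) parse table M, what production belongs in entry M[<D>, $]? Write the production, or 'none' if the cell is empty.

FIRST(<K>) = {ε, s}
FIRST(<S>) = {ε, p, s}  (via <K>)
FIRST(<D>) = {ε, q, s}  (via <K> q <K>)
FOLLOW(<S>) includes $ since <S> is the start symbol.
FOLLOW(<S>): <S> appears on no right-hand side. Thus FOLLOW(<S>) = {$}.
FOLLOW(<D>): in <S>->p <D>, the suffix after <D> is empty, so FOLLOW(<D>) ⊇ FOLLOW(<S>) = {$}. Thus FOLLOW(<D>) = {$}.
For <D> -> ε: FIRST(ε) = {ε}, so it goes in M[<D>, t] for t ∈ {}; since ε ∈ FIRST, also for every t ∈ FOLLOW(<D>) = {$}.
For <D> -> <K> q <K>: FIRST(<K> q <K>) = {q, s}, so it goes in M[<D>, t] for t ∈ {q, s}.

<D> -> ε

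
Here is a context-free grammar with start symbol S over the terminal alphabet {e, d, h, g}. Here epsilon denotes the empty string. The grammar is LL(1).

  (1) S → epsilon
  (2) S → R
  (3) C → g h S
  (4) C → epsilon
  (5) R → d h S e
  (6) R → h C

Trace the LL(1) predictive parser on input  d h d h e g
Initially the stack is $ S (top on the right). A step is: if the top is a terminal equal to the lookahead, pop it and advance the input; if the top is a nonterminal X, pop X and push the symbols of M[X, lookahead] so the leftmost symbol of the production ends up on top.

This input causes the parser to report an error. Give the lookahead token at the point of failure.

      Stack        Input          Action
   1  $ S          d h d h e g $  expand S → R
   2  $ R          d h d h e g $  expand R → d h S e
   3  $ e S h d    d h d h e g $  match d
   4  $ e S h      h d h e g $    match h
   5  $ e S        d h e g $      expand S → R
   6  $ e R        d h e g $      expand R → d h S e
   7  $ e e S h d  d h e g $      match d
   8  $ e e S h    h e g $        match h
   9  $ e e S      e g $          expand S → epsilon
  10  $ e e        e g $          match e
  11  $ e          g $            error: top is terminal e but lookahead is g

g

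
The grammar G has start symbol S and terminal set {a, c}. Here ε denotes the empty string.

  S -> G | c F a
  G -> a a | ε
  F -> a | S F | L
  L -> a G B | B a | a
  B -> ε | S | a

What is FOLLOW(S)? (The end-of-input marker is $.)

FIRST(G): from G->a a we get {a}; from G->ε we get {ε}. So FIRST(G) = {ε, a}.
FIRST(S): from S->G we get {ε, a}; from S->c F a we get {c}. So FIRST(S) = {ε, a, c}.
FIRST(B): from B->ε we get {ε}; from B->S we get {ε, a, c}; from B->a we get {a}. So FIRST(B) = {ε, a, c}.
FIRST(L): from L->a G B we get {a}; from L->B a we get {a, c}; from L->a we get {a}. So FIRST(L) = {a, c}.
FIRST(F): from F->a we get {a}; from F->S F we get {a, c}; from F->L we get {a, c}. So FIRST(F) = {a, c}.
FOLLOW(S) includes $ since S is the start symbol.
FOLLOW(F): in S->c F a, F is followed by a with FIRST {a}; in F->S F, the suffix after F is empty (adds nothing new). Thus FOLLOW(F) = {a}.
FOLLOW(L): in F->L, the suffix after L is empty, so FOLLOW(L) ⊇ FOLLOW(F) = {a}. Thus FOLLOW(L) = {a}.
FOLLOW(B): in L->a G B, the suffix after B is empty, so FOLLOW(B) ⊇ FOLLOW(L) = {a}; in L->B a, B is followed by a with FIRST {a}. Thus FOLLOW(B) = {a}.
FOLLOW(S): in F->S F, S is followed by F with FIRST {a, c}; in B->S, the suffix after S is empty, so FOLLOW(S) ⊇ FOLLOW(B) = {a}. Thus FOLLOW(S) = {$, a, c}.
FOLLOW(G): in S->G, the suffix after G is empty, so FOLLOW(G) ⊇ FOLLOW(S) = {$, a, c}; in L->a G B, G is followed by B with FIRST {ε, a, c}; in L->a G B, the suffix after G is nullable, so FOLLOW(G) ⊇ FOLLOW(L) = {a}. Thus FOLLOW(G) = {$, a, c}.

{$, a, c}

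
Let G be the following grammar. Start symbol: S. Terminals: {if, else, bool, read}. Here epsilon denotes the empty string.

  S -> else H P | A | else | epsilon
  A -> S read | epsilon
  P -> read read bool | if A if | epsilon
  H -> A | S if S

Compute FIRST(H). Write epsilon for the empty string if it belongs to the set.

{epsilon, else, if, read}

FIRST(P) = {epsilon, if, read}
FIRST(S) = {epsilon, else, read}  (via A)
FIRST(A) = {epsilon, else, read}  (via S read)
FIRST(H) = {epsilon, else, if, read}  (via A, S if S)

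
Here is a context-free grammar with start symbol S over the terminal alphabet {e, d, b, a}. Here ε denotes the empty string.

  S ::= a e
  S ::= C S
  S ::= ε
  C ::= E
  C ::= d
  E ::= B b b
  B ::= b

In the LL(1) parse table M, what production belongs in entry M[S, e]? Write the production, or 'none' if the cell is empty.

FIRST(B): from B::=b we get {b}. So FIRST(B) = {b}.
FIRST(E): from E::=B b b we get {b}. So FIRST(E) = {b}.
FIRST(C): from C::=E we get {b}; from C::=d we get {d}. So FIRST(C) = {b, d}.
FIRST(S): from S::=a e we get {a}; from S::=C S we get {b, d}; from S::=ε we get {ε}. So FIRST(S) = {ε, a, b, d}.
FOLLOW(S) includes $ since S is the start symbol.
FOLLOW(S): in S::=C S, the suffix after S is empty (adds nothing new). Thus FOLLOW(S) = {$}.
For S ::= a e: FIRST(a e) = {a}, so it goes in M[S, t] for t ∈ {a}.
For S ::= C S: FIRST(C S) = {b, d}, so it goes in M[S, t] for t ∈ {b, d}.
For S ::= ε: FIRST(ε) = {ε}, so it goes in M[S, t] for t ∈ {}; since ε ∈ FIRST, also for every t ∈ FOLLOW(S) = {$}.
None of these place a production in M[S, e].

none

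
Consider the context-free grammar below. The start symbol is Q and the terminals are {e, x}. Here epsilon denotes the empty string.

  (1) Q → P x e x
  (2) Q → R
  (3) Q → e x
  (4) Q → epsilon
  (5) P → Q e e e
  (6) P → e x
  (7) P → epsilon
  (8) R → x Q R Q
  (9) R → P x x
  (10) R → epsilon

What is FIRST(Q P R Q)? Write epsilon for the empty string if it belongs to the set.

FIRST(Q): from Q→P x e x we get {e, x}; from Q→R we get {epsilon, e, x}; from Q→e x we get {e}; from Q→epsilon we get {epsilon}. So FIRST(Q) = {epsilon, e, x}.
FIRST(P): from P→Q e e e we get {e, x}; from P→e x we get {e}; from P→epsilon we get {epsilon}. So FIRST(P) = {epsilon, e, x}.
FIRST(R): from R→x Q R Q we get {x}; from R→P x x we get {e, x}; from R→epsilon we get {epsilon}. So FIRST(R) = {epsilon, e, x}.
FIRST(Q P R Q): take FIRST of each symbol in turn, carrying on past any symbol whose FIRST contains epsilon; result {epsilon, e, x}.

{epsilon, e, x}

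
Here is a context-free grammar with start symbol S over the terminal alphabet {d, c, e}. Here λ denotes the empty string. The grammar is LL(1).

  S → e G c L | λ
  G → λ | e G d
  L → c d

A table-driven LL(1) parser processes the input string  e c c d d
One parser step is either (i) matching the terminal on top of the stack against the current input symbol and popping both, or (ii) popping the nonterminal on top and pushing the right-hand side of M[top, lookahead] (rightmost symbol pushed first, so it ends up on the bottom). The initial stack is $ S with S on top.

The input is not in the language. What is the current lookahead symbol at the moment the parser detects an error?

d

step 1: stack=$ S  input=e c c d d $  — expand S → e G c L
step 2: stack=$ L c G e  input=e c c d d $  — match e
step 3: stack=$ L c G  input=c c d d $  — expand G → λ
step 4: stack=$ L c  input=c c d d $  — match c
step 5: stack=$ L  input=c d d $  — expand L → c d
step 6: stack=$ d c  input=c d d $  — match c
step 7: stack=$ d  input=d d $  — match d
step 8: stack=$  input=d $  — error: stack empty but input remains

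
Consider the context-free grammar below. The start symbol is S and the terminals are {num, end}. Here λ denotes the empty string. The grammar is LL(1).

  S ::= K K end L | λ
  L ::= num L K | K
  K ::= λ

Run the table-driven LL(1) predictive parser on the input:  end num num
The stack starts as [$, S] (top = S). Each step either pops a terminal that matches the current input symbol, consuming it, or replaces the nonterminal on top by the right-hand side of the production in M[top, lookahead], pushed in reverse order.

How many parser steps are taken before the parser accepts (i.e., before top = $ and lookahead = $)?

step 1: stack=$ S  input=end num num $  — expand S ::= K K end L
step 2: stack=$ L end K K  input=end num num $  — expand K ::= λ
step 3: stack=$ L end K  input=end num num $  — expand K ::= λ
step 4: stack=$ L end  input=end num num $  — match end
step 5: stack=$ L  input=num num $  — expand L ::= num L K
step 6: stack=$ K L num  input=num num $  — match num
step 7: stack=$ K L  input=num $  — expand L ::= num L K
step 8: stack=$ K K L num  input=num $  — match num
step 9: stack=$ K K L  input=$  — expand L ::= K
step 10: stack=$ K K K  input=$  — expand K ::= λ
step 11: stack=$ K K  input=$  — expand K ::= λ
step 12: stack=$ K  input=$  — expand K ::= λ
Accept reached after 12 steps.

12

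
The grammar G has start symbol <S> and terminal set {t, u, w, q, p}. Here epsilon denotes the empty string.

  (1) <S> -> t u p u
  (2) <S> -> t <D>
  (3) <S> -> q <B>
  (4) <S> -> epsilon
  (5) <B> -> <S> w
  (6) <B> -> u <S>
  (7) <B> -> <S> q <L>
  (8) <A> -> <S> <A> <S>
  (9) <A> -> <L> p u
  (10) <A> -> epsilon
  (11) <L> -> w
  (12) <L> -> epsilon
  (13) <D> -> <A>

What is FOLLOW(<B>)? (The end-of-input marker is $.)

{$, p, q, t, w}

FIRST(<S>) = {epsilon, q, t}
FIRST(<L>) = {epsilon, w}
FIRST(<B>) = {q, t, u, w}  (via <S> w, <S> q <L>)
FIRST(<A>) = {epsilon, p, q, t, w}  (via <S> <A> <S>, <L> p u)
FIRST(<D>) = {epsilon, p, q, t, w}  (via <A>)
FOLLOW(<S>) includes $ since <S> is the start symbol.
FOLLOW(<S>): in <B>-><S> w, <S> is followed by w with FIRST {w}; in <B>->u <S>, the suffix after <S> is empty, so FOLLOW(<S>) ⊇ FOLLOW(<B>) = {$, p, q, t, w}; in <B>-><S> q <L>, <S> is followed by q <L> with FIRST {q}; in <A>-><S> <A> <S> (occurrence 1), <S> is followed by <A> <S> with FIRST {epsilon, p, q, t, w}; in <A>-><S> <A> <S> (occurrence 1), the suffix after <S> is nullable, so FOLLOW(<S>) ⊇ FOLLOW(<A>) = {$, p, q, t, w}; in <A>-><S> <A> <S> (occurrence 2), the suffix after <S> is empty, so FOLLOW(<S>) ⊇ FOLLOW(<A>) = {$, p, q, t, w}. Thus FOLLOW(<S>) = {$, p, q, t, w}.
FOLLOW(<B>): in <S>->q <B>, the suffix after <B> is empty, so FOLLOW(<B>) ⊇ FOLLOW(<S>) = {$, p, q, t, w}. Thus FOLLOW(<B>) = {$, p, q, t, w}.
FOLLOW(<L>): in <B>-><S> q <L>, the suffix after <L> is empty, so FOLLOW(<L>) ⊇ FOLLOW(<B>) = {$, p, q, t, w}; in <A>-><L> p u, <L> is followed by p u with FIRST {p}. Thus FOLLOW(<L>) = {$, p, q, t, w}.
FOLLOW(<D>): in <S>->t <D>, the suffix after <D> is empty, so FOLLOW(<D>) ⊇ FOLLOW(<S>) = {$, p, q, t, w}. Thus FOLLOW(<D>) = {$, p, q, t, w}.
FOLLOW(<A>): in <A>-><S> <A> <S>, <A> is followed by <S> with FIRST {epsilon, q, t}; in <A>-><S> <A> <S>, the suffix after <A> is nullable (adds nothing new); in <D>-><A>, the suffix after <A> is empty, so FOLLOW(<A>) ⊇ FOLLOW(<D>) = {$, p, q, t, w}. Thus FOLLOW(<A>) = {$, p, q, t, w}.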